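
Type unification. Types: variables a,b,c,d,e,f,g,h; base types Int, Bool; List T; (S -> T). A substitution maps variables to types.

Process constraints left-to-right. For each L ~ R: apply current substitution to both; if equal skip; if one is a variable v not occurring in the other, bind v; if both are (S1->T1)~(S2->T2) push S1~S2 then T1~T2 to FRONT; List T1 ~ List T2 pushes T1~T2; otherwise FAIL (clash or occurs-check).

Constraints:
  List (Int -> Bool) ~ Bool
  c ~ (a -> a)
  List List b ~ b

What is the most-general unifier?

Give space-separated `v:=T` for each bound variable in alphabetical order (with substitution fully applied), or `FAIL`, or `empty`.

Answer: FAIL

Derivation:
step 1: unify List (Int -> Bool) ~ Bool  [subst: {-} | 2 pending]
  clash: List (Int -> Bool) vs Bool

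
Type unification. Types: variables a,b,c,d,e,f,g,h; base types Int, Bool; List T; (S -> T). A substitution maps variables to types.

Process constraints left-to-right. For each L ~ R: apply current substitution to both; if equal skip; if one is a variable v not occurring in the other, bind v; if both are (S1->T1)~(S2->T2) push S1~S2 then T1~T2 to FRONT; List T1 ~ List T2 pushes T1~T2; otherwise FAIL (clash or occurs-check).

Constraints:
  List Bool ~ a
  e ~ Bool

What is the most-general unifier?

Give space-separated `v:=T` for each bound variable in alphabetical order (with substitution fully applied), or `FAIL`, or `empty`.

step 1: unify List Bool ~ a  [subst: {-} | 1 pending]
  bind a := List Bool
step 2: unify e ~ Bool  [subst: {a:=List Bool} | 0 pending]
  bind e := Bool

Answer: a:=List Bool e:=Bool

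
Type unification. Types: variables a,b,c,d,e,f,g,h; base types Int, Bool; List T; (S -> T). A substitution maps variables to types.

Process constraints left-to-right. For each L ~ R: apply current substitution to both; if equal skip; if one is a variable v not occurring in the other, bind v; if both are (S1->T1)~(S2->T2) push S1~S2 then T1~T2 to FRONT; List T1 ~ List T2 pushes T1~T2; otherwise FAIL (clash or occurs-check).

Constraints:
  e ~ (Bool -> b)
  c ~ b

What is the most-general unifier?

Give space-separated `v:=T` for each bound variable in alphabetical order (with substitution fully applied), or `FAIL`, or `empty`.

step 1: unify e ~ (Bool -> b)  [subst: {-} | 1 pending]
  bind e := (Bool -> b)
step 2: unify c ~ b  [subst: {e:=(Bool -> b)} | 0 pending]
  bind c := b

Answer: c:=b e:=(Bool -> b)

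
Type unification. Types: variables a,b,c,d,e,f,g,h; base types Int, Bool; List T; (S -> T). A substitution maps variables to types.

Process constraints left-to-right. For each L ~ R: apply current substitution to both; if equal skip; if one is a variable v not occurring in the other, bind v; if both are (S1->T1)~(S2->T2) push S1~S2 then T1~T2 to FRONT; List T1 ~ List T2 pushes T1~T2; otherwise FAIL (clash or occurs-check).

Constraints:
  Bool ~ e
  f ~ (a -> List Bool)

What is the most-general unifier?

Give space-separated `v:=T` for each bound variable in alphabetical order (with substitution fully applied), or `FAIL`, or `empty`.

Answer: e:=Bool f:=(a -> List Bool)

Derivation:
step 1: unify Bool ~ e  [subst: {-} | 1 pending]
  bind e := Bool
step 2: unify f ~ (a -> List Bool)  [subst: {e:=Bool} | 0 pending]
  bind f := (a -> List Bool)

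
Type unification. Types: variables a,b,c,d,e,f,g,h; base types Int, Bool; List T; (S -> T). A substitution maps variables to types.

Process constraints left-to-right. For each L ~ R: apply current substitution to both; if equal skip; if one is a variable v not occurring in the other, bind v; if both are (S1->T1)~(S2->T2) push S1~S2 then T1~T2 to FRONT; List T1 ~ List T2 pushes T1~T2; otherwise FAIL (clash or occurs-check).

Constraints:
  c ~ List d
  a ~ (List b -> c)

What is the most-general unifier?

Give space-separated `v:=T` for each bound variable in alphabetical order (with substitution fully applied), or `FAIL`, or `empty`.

Answer: a:=(List b -> List d) c:=List d

Derivation:
step 1: unify c ~ List d  [subst: {-} | 1 pending]
  bind c := List d
step 2: unify a ~ (List b -> List d)  [subst: {c:=List d} | 0 pending]
  bind a := (List b -> List d)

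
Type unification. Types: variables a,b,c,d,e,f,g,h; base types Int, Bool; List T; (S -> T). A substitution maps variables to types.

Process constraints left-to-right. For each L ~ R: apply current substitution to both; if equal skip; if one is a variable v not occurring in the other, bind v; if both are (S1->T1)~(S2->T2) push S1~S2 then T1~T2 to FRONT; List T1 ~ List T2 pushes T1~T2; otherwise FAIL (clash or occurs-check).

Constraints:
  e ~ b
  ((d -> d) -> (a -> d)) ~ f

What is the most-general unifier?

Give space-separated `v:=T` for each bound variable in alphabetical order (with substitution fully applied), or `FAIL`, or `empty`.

step 1: unify e ~ b  [subst: {-} | 1 pending]
  bind e := b
step 2: unify ((d -> d) -> (a -> d)) ~ f  [subst: {e:=b} | 0 pending]
  bind f := ((d -> d) -> (a -> d))

Answer: e:=b f:=((d -> d) -> (a -> d))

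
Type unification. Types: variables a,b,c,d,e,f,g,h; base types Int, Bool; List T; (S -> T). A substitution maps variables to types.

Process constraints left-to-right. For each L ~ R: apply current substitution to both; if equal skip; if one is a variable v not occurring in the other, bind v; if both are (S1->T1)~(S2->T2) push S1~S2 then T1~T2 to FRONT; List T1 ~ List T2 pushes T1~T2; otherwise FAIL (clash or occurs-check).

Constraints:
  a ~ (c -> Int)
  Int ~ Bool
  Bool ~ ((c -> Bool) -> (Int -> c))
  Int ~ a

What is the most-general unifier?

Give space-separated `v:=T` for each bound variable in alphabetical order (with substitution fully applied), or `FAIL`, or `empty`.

Answer: FAIL

Derivation:
step 1: unify a ~ (c -> Int)  [subst: {-} | 3 pending]
  bind a := (c -> Int)
step 2: unify Int ~ Bool  [subst: {a:=(c -> Int)} | 2 pending]
  clash: Int vs Bool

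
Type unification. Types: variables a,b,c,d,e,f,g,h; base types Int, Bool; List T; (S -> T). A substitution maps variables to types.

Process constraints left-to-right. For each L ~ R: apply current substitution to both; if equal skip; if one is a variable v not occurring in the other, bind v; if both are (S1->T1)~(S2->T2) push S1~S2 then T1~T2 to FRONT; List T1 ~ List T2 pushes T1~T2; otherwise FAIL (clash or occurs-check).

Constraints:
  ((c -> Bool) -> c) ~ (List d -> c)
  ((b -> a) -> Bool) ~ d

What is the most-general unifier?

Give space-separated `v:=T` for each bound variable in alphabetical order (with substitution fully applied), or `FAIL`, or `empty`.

Answer: FAIL

Derivation:
step 1: unify ((c -> Bool) -> c) ~ (List d -> c)  [subst: {-} | 1 pending]
  -> decompose arrow: push (c -> Bool)~List d, c~c
step 2: unify (c -> Bool) ~ List d  [subst: {-} | 2 pending]
  clash: (c -> Bool) vs List d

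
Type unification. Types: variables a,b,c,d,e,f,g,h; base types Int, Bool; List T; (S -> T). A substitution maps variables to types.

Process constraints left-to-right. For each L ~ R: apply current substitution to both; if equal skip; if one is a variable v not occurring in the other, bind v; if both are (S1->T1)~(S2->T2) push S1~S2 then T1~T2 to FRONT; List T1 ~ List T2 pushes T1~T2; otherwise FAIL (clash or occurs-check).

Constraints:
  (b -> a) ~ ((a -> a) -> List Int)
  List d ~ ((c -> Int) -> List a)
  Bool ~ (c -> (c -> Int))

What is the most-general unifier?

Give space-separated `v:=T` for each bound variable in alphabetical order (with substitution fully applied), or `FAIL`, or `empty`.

Answer: FAIL

Derivation:
step 1: unify (b -> a) ~ ((a -> a) -> List Int)  [subst: {-} | 2 pending]
  -> decompose arrow: push b~(a -> a), a~List Int
step 2: unify b ~ (a -> a)  [subst: {-} | 3 pending]
  bind b := (a -> a)
step 3: unify a ~ List Int  [subst: {b:=(a -> a)} | 2 pending]
  bind a := List Int
step 4: unify List d ~ ((c -> Int) -> List List Int)  [subst: {b:=(a -> a), a:=List Int} | 1 pending]
  clash: List d vs ((c -> Int) -> List List Int)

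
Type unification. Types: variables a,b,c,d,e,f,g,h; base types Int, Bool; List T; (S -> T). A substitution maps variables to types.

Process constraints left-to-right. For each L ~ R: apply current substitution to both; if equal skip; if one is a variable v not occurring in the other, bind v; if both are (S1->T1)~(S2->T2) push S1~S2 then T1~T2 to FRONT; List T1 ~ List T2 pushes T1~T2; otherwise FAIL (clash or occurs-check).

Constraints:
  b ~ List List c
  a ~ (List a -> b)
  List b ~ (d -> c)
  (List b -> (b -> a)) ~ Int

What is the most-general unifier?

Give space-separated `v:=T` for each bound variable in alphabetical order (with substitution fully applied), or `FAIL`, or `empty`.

Answer: FAIL

Derivation:
step 1: unify b ~ List List c  [subst: {-} | 3 pending]
  bind b := List List c
step 2: unify a ~ (List a -> List List c)  [subst: {b:=List List c} | 2 pending]
  occurs-check fail: a in (List a -> List List c)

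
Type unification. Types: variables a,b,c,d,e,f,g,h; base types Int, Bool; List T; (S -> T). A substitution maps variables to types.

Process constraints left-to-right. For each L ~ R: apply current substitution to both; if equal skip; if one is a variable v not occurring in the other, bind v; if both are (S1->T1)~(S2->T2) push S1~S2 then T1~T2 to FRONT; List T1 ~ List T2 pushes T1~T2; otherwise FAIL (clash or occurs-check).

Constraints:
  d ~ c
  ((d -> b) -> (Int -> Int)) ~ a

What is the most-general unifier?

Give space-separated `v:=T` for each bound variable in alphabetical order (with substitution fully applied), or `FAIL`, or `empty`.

Answer: a:=((c -> b) -> (Int -> Int)) d:=c

Derivation:
step 1: unify d ~ c  [subst: {-} | 1 pending]
  bind d := c
step 2: unify ((c -> b) -> (Int -> Int)) ~ a  [subst: {d:=c} | 0 pending]
  bind a := ((c -> b) -> (Int -> Int))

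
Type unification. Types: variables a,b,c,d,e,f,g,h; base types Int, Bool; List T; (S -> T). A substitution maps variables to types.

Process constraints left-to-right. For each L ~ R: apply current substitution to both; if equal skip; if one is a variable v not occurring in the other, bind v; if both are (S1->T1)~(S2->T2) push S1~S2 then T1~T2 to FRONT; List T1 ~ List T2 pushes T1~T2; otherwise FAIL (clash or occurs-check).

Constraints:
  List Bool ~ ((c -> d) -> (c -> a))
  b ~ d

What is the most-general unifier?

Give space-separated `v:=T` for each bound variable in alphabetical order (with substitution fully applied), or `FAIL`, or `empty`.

Answer: FAIL

Derivation:
step 1: unify List Bool ~ ((c -> d) -> (c -> a))  [subst: {-} | 1 pending]
  clash: List Bool vs ((c -> d) -> (c -> a))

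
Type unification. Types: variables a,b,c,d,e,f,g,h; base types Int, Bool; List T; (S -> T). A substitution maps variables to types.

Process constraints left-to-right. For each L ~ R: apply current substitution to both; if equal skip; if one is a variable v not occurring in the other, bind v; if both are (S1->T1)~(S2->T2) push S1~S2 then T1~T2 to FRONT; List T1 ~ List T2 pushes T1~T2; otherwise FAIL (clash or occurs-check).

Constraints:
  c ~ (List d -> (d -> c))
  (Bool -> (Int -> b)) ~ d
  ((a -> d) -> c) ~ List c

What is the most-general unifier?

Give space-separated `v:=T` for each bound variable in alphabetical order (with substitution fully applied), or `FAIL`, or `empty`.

step 1: unify c ~ (List d -> (d -> c))  [subst: {-} | 2 pending]
  occurs-check fail: c in (List d -> (d -> c))

Answer: FAIL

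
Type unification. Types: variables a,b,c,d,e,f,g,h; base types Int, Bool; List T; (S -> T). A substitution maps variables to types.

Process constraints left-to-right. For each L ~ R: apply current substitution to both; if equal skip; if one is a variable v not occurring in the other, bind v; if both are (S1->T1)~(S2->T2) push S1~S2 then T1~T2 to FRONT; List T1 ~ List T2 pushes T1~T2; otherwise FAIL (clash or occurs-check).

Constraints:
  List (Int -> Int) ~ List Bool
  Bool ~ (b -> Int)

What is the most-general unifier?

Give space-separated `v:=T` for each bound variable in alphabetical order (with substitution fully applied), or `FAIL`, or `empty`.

step 1: unify List (Int -> Int) ~ List Bool  [subst: {-} | 1 pending]
  -> decompose List: push (Int -> Int)~Bool
step 2: unify (Int -> Int) ~ Bool  [subst: {-} | 1 pending]
  clash: (Int -> Int) vs Bool

Answer: FAIL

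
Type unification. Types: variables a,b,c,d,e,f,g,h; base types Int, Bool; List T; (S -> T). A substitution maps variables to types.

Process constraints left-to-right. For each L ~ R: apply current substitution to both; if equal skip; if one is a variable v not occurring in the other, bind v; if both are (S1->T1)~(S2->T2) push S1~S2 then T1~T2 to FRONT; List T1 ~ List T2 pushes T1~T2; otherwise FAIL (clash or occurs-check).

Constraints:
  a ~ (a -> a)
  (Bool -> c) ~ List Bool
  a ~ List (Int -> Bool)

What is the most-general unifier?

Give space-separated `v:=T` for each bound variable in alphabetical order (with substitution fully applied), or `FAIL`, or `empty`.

step 1: unify a ~ (a -> a)  [subst: {-} | 2 pending]
  occurs-check fail: a in (a -> a)

Answer: FAIL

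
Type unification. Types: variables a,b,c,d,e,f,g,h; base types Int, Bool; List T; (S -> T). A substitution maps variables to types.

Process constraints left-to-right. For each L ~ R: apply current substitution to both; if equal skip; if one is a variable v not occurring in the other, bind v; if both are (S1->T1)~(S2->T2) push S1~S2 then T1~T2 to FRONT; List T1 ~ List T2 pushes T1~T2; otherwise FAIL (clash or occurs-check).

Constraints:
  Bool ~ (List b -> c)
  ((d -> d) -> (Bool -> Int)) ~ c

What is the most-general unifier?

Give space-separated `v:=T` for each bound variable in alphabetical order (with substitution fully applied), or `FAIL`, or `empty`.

step 1: unify Bool ~ (List b -> c)  [subst: {-} | 1 pending]
  clash: Bool vs (List b -> c)

Answer: FAIL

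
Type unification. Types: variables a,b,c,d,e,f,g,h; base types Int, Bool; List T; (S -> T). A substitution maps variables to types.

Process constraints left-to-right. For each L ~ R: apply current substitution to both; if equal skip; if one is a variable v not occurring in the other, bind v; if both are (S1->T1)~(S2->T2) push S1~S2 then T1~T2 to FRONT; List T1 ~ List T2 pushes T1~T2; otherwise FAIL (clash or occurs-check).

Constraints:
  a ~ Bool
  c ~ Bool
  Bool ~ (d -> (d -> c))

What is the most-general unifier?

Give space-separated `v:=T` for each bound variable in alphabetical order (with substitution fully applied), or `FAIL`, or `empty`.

Answer: FAIL

Derivation:
step 1: unify a ~ Bool  [subst: {-} | 2 pending]
  bind a := Bool
step 2: unify c ~ Bool  [subst: {a:=Bool} | 1 pending]
  bind c := Bool
step 3: unify Bool ~ (d -> (d -> Bool))  [subst: {a:=Bool, c:=Bool} | 0 pending]
  clash: Bool vs (d -> (d -> Bool))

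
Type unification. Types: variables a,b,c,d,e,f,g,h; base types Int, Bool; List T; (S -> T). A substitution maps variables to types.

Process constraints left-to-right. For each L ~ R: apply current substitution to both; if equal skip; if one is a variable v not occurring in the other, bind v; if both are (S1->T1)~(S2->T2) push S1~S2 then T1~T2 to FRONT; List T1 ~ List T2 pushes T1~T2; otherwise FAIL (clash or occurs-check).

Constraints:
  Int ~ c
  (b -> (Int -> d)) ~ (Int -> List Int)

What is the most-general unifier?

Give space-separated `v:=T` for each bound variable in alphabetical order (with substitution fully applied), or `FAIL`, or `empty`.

step 1: unify Int ~ c  [subst: {-} | 1 pending]
  bind c := Int
step 2: unify (b -> (Int -> d)) ~ (Int -> List Int)  [subst: {c:=Int} | 0 pending]
  -> decompose arrow: push b~Int, (Int -> d)~List Int
step 3: unify b ~ Int  [subst: {c:=Int} | 1 pending]
  bind b := Int
step 4: unify (Int -> d) ~ List Int  [subst: {c:=Int, b:=Int} | 0 pending]
  clash: (Int -> d) vs List Int

Answer: FAIL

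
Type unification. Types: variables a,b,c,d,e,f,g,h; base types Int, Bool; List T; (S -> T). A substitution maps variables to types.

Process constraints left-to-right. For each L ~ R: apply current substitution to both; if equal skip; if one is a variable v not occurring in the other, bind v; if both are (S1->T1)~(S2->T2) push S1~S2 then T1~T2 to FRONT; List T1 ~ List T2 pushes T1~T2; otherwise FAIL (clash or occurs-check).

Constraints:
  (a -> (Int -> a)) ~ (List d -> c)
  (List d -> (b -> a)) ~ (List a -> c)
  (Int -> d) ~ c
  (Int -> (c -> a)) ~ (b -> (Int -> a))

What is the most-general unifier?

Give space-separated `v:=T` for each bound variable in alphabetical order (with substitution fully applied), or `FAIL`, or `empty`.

step 1: unify (a -> (Int -> a)) ~ (List d -> c)  [subst: {-} | 3 pending]
  -> decompose arrow: push a~List d, (Int -> a)~c
step 2: unify a ~ List d  [subst: {-} | 4 pending]
  bind a := List d
step 3: unify (Int -> List d) ~ c  [subst: {a:=List d} | 3 pending]
  bind c := (Int -> List d)
step 4: unify (List d -> (b -> List d)) ~ (List List d -> (Int -> List d))  [subst: {a:=List d, c:=(Int -> List d)} | 2 pending]
  -> decompose arrow: push List d~List List d, (b -> List d)~(Int -> List d)
step 5: unify List d ~ List List d  [subst: {a:=List d, c:=(Int -> List d)} | 3 pending]
  -> decompose List: push d~List d
step 6: unify d ~ List d  [subst: {a:=List d, c:=(Int -> List d)} | 3 pending]
  occurs-check fail: d in List d

Answer: FAIL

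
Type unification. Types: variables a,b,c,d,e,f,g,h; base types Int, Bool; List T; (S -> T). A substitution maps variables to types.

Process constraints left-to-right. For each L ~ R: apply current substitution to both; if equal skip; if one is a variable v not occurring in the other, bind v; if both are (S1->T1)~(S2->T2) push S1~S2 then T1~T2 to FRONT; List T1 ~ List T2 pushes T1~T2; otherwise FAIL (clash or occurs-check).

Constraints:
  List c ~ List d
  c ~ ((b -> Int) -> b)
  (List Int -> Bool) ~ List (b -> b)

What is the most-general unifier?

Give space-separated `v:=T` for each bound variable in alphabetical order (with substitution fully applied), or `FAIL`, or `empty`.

step 1: unify List c ~ List d  [subst: {-} | 2 pending]
  -> decompose List: push c~d
step 2: unify c ~ d  [subst: {-} | 2 pending]
  bind c := d
step 3: unify d ~ ((b -> Int) -> b)  [subst: {c:=d} | 1 pending]
  bind d := ((b -> Int) -> b)
step 4: unify (List Int -> Bool) ~ List (b -> b)  [subst: {c:=d, d:=((b -> Int) -> b)} | 0 pending]
  clash: (List Int -> Bool) vs List (b -> b)

Answer: FAIL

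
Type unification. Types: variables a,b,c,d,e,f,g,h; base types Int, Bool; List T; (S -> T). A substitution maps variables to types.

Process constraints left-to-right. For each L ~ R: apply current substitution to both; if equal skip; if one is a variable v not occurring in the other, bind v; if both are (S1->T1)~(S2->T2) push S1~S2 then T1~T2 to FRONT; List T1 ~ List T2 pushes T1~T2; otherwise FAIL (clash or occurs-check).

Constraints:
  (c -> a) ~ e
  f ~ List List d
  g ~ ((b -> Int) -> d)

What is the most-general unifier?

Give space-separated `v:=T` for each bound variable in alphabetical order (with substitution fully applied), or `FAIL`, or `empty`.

Answer: e:=(c -> a) f:=List List d g:=((b -> Int) -> d)

Derivation:
step 1: unify (c -> a) ~ e  [subst: {-} | 2 pending]
  bind e := (c -> a)
step 2: unify f ~ List List d  [subst: {e:=(c -> a)} | 1 pending]
  bind f := List List d
step 3: unify g ~ ((b -> Int) -> d)  [subst: {e:=(c -> a), f:=List List d} | 0 pending]
  bind g := ((b -> Int) -> d)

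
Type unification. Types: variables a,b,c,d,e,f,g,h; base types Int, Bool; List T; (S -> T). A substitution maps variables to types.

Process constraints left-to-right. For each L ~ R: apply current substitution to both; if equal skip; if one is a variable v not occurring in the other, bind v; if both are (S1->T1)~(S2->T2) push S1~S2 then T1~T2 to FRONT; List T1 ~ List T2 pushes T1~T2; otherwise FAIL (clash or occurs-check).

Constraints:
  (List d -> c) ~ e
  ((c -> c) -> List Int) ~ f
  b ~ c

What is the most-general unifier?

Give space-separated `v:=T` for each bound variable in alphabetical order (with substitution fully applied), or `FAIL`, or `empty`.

step 1: unify (List d -> c) ~ e  [subst: {-} | 2 pending]
  bind e := (List d -> c)
step 2: unify ((c -> c) -> List Int) ~ f  [subst: {e:=(List d -> c)} | 1 pending]
  bind f := ((c -> c) -> List Int)
step 3: unify b ~ c  [subst: {e:=(List d -> c), f:=((c -> c) -> List Int)} | 0 pending]
  bind b := c

Answer: b:=c e:=(List d -> c) f:=((c -> c) -> List Int)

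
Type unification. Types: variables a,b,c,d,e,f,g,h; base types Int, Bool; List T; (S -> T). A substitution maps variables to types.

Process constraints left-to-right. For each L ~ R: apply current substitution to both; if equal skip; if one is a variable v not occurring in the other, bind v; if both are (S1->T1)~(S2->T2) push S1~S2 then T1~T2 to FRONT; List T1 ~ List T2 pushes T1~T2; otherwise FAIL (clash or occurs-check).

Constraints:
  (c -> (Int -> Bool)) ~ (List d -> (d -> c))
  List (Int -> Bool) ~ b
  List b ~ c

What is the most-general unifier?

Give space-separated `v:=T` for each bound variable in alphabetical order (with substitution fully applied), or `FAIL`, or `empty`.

step 1: unify (c -> (Int -> Bool)) ~ (List d -> (d -> c))  [subst: {-} | 2 pending]
  -> decompose arrow: push c~List d, (Int -> Bool)~(d -> c)
step 2: unify c ~ List d  [subst: {-} | 3 pending]
  bind c := List d
step 3: unify (Int -> Bool) ~ (d -> List d)  [subst: {c:=List d} | 2 pending]
  -> decompose arrow: push Int~d, Bool~List d
step 4: unify Int ~ d  [subst: {c:=List d} | 3 pending]
  bind d := Int
step 5: unify Bool ~ List Int  [subst: {c:=List d, d:=Int} | 2 pending]
  clash: Bool vs List Int

Answer: FAIL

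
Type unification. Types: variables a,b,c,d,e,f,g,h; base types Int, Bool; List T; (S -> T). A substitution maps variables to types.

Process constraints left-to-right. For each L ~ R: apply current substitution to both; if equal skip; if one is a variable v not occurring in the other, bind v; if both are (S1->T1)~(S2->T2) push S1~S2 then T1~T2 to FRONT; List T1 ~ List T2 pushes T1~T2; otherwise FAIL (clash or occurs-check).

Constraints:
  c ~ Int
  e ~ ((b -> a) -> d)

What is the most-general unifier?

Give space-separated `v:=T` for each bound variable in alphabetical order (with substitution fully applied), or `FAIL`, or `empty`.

Answer: c:=Int e:=((b -> a) -> d)

Derivation:
step 1: unify c ~ Int  [subst: {-} | 1 pending]
  bind c := Int
step 2: unify e ~ ((b -> a) -> d)  [subst: {c:=Int} | 0 pending]
  bind e := ((b -> a) -> d)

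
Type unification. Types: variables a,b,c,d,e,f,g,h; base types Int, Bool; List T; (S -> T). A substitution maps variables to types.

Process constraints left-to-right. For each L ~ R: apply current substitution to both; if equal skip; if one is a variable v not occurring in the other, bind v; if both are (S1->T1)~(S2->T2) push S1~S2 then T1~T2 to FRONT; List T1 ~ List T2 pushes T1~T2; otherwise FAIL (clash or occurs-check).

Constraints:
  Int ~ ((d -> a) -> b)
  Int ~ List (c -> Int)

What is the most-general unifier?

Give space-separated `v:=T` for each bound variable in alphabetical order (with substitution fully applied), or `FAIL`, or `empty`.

Answer: FAIL

Derivation:
step 1: unify Int ~ ((d -> a) -> b)  [subst: {-} | 1 pending]
  clash: Int vs ((d -> a) -> b)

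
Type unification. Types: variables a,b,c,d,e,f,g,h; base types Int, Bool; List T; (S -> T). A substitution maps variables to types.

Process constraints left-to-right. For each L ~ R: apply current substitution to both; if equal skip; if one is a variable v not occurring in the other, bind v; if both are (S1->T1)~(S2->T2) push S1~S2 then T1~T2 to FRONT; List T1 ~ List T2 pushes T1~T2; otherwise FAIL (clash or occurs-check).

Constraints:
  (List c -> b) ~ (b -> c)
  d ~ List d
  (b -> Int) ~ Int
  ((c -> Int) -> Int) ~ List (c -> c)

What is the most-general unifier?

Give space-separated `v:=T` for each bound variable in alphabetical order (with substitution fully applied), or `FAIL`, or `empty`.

step 1: unify (List c -> b) ~ (b -> c)  [subst: {-} | 3 pending]
  -> decompose arrow: push List c~b, b~c
step 2: unify List c ~ b  [subst: {-} | 4 pending]
  bind b := List c
step 3: unify List c ~ c  [subst: {b:=List c} | 3 pending]
  occurs-check fail

Answer: FAIL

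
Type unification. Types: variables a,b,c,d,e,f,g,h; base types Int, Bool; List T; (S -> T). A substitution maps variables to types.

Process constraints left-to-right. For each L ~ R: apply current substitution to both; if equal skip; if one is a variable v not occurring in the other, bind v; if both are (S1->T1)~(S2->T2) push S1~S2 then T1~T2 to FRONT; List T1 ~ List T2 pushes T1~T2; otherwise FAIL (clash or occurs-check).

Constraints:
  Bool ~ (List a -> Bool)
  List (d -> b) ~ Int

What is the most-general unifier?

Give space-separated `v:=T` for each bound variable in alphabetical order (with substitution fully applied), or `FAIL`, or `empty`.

Answer: FAIL

Derivation:
step 1: unify Bool ~ (List a -> Bool)  [subst: {-} | 1 pending]
  clash: Bool vs (List a -> Bool)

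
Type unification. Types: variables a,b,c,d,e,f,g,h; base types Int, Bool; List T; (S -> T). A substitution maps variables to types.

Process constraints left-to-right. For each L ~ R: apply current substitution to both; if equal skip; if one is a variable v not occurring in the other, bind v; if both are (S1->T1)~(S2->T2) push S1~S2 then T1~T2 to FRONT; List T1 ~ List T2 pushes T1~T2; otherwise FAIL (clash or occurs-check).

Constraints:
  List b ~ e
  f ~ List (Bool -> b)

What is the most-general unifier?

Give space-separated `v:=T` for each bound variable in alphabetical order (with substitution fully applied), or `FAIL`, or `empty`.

Answer: e:=List b f:=List (Bool -> b)

Derivation:
step 1: unify List b ~ e  [subst: {-} | 1 pending]
  bind e := List b
step 2: unify f ~ List (Bool -> b)  [subst: {e:=List b} | 0 pending]
  bind f := List (Bool -> b)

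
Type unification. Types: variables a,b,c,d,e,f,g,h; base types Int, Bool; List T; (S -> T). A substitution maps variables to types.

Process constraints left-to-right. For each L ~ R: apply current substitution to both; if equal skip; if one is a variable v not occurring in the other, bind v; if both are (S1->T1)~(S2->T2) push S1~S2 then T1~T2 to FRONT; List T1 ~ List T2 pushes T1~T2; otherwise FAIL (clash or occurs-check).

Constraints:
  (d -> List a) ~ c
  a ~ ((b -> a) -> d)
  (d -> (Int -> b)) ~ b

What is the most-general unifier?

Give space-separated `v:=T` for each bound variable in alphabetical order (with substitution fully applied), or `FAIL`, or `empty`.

Answer: FAIL

Derivation:
step 1: unify (d -> List a) ~ c  [subst: {-} | 2 pending]
  bind c := (d -> List a)
step 2: unify a ~ ((b -> a) -> d)  [subst: {c:=(d -> List a)} | 1 pending]
  occurs-check fail: a in ((b -> a) -> d)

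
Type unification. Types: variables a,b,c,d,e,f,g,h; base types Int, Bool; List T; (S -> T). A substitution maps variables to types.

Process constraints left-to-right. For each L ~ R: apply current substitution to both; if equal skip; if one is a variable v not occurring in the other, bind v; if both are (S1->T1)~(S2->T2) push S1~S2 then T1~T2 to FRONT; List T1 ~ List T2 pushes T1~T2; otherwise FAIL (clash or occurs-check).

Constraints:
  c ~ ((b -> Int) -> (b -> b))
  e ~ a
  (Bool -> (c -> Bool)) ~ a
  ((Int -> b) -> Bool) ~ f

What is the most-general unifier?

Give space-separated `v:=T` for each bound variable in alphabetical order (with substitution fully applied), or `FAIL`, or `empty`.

step 1: unify c ~ ((b -> Int) -> (b -> b))  [subst: {-} | 3 pending]
  bind c := ((b -> Int) -> (b -> b))
step 2: unify e ~ a  [subst: {c:=((b -> Int) -> (b -> b))} | 2 pending]
  bind e := a
step 3: unify (Bool -> (((b -> Int) -> (b -> b)) -> Bool)) ~ a  [subst: {c:=((b -> Int) -> (b -> b)), e:=a} | 1 pending]
  bind a := (Bool -> (((b -> Int) -> (b -> b)) -> Bool))
step 4: unify ((Int -> b) -> Bool) ~ f  [subst: {c:=((b -> Int) -> (b -> b)), e:=a, a:=(Bool -> (((b -> Int) -> (b -> b)) -> Bool))} | 0 pending]
  bind f := ((Int -> b) -> Bool)

Answer: a:=(Bool -> (((b -> Int) -> (b -> b)) -> Bool)) c:=((b -> Int) -> (b -> b)) e:=(Bool -> (((b -> Int) -> (b -> b)) -> Bool)) f:=((Int -> b) -> Bool)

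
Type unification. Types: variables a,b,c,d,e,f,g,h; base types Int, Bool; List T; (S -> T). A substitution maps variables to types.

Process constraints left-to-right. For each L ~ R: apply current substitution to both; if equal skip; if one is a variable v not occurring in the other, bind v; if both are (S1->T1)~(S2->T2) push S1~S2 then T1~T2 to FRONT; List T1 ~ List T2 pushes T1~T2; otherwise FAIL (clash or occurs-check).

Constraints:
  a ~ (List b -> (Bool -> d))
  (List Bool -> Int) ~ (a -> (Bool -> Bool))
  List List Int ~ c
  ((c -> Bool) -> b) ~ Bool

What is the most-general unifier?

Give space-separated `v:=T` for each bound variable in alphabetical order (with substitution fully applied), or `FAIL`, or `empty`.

Answer: FAIL

Derivation:
step 1: unify a ~ (List b -> (Bool -> d))  [subst: {-} | 3 pending]
  bind a := (List b -> (Bool -> d))
step 2: unify (List Bool -> Int) ~ ((List b -> (Bool -> d)) -> (Bool -> Bool))  [subst: {a:=(List b -> (Bool -> d))} | 2 pending]
  -> decompose arrow: push List Bool~(List b -> (Bool -> d)), Int~(Bool -> Bool)
step 3: unify List Bool ~ (List b -> (Bool -> d))  [subst: {a:=(List b -> (Bool -> d))} | 3 pending]
  clash: List Bool vs (List b -> (Bool -> d))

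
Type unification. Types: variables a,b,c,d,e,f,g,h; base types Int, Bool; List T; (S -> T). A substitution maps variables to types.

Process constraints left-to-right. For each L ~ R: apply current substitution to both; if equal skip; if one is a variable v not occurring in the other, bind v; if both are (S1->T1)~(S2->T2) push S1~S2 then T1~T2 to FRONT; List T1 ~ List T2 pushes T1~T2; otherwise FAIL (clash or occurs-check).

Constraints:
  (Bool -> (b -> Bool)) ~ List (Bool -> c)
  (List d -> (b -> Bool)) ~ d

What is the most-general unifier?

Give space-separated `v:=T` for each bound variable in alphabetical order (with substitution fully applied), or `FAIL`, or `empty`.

step 1: unify (Bool -> (b -> Bool)) ~ List (Bool -> c)  [subst: {-} | 1 pending]
  clash: (Bool -> (b -> Bool)) vs List (Bool -> c)

Answer: FAIL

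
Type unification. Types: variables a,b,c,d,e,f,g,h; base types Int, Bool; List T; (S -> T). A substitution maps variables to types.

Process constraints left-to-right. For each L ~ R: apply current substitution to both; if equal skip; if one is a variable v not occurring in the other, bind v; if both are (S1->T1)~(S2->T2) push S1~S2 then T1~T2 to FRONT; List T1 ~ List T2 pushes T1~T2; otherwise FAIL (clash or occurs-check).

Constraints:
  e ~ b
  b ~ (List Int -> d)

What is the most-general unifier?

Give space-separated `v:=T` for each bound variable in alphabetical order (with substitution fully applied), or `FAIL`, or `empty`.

step 1: unify e ~ b  [subst: {-} | 1 pending]
  bind e := b
step 2: unify b ~ (List Int -> d)  [subst: {e:=b} | 0 pending]
  bind b := (List Int -> d)

Answer: b:=(List Int -> d) e:=(List Int -> d)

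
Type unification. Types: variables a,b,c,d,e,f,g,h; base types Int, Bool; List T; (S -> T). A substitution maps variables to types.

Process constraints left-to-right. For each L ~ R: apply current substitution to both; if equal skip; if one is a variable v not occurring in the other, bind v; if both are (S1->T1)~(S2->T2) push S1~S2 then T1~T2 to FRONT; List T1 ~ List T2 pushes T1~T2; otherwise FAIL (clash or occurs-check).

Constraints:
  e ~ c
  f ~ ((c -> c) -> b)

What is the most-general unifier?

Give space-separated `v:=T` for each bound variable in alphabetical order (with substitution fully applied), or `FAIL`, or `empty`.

step 1: unify e ~ c  [subst: {-} | 1 pending]
  bind e := c
step 2: unify f ~ ((c -> c) -> b)  [subst: {e:=c} | 0 pending]
  bind f := ((c -> c) -> b)

Answer: e:=c f:=((c -> c) -> b)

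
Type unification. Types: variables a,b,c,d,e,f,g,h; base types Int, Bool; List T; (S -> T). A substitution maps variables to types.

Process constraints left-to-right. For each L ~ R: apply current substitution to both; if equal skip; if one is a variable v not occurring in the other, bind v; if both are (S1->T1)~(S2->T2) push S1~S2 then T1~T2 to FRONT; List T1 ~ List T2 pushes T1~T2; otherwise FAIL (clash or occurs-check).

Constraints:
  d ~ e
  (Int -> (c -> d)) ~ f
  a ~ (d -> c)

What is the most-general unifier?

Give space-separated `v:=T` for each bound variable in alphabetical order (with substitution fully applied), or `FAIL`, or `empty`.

Answer: a:=(e -> c) d:=e f:=(Int -> (c -> e))

Derivation:
step 1: unify d ~ e  [subst: {-} | 2 pending]
  bind d := e
step 2: unify (Int -> (c -> e)) ~ f  [subst: {d:=e} | 1 pending]
  bind f := (Int -> (c -> e))
step 3: unify a ~ (e -> c)  [subst: {d:=e, f:=(Int -> (c -> e))} | 0 pending]
  bind a := (e -> c)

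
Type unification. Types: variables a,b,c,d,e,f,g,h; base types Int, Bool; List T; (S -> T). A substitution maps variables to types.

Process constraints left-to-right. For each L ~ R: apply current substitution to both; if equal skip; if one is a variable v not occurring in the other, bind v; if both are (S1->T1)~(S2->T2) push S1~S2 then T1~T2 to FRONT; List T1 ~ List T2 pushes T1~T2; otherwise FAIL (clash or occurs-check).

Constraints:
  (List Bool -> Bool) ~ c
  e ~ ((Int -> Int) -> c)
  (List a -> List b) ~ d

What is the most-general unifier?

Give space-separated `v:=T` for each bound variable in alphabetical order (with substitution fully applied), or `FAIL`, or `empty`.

step 1: unify (List Bool -> Bool) ~ c  [subst: {-} | 2 pending]
  bind c := (List Bool -> Bool)
step 2: unify e ~ ((Int -> Int) -> (List Bool -> Bool))  [subst: {c:=(List Bool -> Bool)} | 1 pending]
  bind e := ((Int -> Int) -> (List Bool -> Bool))
step 3: unify (List a -> List b) ~ d  [subst: {c:=(List Bool -> Bool), e:=((Int -> Int) -> (List Bool -> Bool))} | 0 pending]
  bind d := (List a -> List b)

Answer: c:=(List Bool -> Bool) d:=(List a -> List b) e:=((Int -> Int) -> (List Bool -> Bool))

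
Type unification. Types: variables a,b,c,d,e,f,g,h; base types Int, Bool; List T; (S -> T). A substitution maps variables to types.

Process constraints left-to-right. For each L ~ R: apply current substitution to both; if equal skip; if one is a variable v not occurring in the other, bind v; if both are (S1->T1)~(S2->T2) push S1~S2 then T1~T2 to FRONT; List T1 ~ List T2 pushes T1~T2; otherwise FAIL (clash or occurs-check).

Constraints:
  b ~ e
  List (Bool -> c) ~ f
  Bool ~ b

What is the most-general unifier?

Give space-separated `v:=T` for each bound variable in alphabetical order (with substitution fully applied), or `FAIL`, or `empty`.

Answer: b:=Bool e:=Bool f:=List (Bool -> c)

Derivation:
step 1: unify b ~ e  [subst: {-} | 2 pending]
  bind b := e
step 2: unify List (Bool -> c) ~ f  [subst: {b:=e} | 1 pending]
  bind f := List (Bool -> c)
step 3: unify Bool ~ e  [subst: {b:=e, f:=List (Bool -> c)} | 0 pending]
  bind e := Bool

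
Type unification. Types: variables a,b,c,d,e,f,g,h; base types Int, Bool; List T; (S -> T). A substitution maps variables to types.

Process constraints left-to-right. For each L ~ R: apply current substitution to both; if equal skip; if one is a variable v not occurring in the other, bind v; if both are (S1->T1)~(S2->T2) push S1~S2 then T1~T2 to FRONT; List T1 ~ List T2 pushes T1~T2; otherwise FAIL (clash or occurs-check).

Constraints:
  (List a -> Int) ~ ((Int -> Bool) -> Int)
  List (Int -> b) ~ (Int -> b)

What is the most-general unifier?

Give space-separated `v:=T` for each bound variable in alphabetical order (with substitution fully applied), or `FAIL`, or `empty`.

step 1: unify (List a -> Int) ~ ((Int -> Bool) -> Int)  [subst: {-} | 1 pending]
  -> decompose arrow: push List a~(Int -> Bool), Int~Int
step 2: unify List a ~ (Int -> Bool)  [subst: {-} | 2 pending]
  clash: List a vs (Int -> Bool)

Answer: FAIL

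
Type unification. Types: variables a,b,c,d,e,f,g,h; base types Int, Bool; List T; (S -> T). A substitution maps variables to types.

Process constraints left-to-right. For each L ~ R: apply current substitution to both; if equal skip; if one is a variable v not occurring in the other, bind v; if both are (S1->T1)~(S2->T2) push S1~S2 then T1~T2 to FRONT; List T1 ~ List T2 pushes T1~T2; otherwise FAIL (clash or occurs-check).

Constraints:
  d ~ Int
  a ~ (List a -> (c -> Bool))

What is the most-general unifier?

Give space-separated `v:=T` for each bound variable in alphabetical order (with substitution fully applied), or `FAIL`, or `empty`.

step 1: unify d ~ Int  [subst: {-} | 1 pending]
  bind d := Int
step 2: unify a ~ (List a -> (c -> Bool))  [subst: {d:=Int} | 0 pending]
  occurs-check fail: a in (List a -> (c -> Bool))

Answer: FAIL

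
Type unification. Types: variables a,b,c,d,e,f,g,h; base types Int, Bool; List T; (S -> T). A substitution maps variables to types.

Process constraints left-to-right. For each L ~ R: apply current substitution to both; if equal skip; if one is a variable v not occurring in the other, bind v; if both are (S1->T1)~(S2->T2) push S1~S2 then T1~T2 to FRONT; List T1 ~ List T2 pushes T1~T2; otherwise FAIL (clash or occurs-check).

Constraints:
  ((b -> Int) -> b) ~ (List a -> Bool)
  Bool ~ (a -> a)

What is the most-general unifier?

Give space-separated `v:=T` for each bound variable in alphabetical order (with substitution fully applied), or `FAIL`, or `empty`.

Answer: FAIL

Derivation:
step 1: unify ((b -> Int) -> b) ~ (List a -> Bool)  [subst: {-} | 1 pending]
  -> decompose arrow: push (b -> Int)~List a, b~Bool
step 2: unify (b -> Int) ~ List a  [subst: {-} | 2 pending]
  clash: (b -> Int) vs List a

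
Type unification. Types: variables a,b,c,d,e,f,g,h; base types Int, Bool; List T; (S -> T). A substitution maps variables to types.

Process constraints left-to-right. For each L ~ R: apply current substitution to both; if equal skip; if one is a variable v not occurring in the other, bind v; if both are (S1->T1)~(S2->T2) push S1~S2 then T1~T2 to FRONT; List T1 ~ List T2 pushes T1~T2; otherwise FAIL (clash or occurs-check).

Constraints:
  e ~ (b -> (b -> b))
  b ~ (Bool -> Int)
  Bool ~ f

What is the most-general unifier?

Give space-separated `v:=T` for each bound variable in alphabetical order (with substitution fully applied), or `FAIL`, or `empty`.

step 1: unify e ~ (b -> (b -> b))  [subst: {-} | 2 pending]
  bind e := (b -> (b -> b))
step 2: unify b ~ (Bool -> Int)  [subst: {e:=(b -> (b -> b))} | 1 pending]
  bind b := (Bool -> Int)
step 3: unify Bool ~ f  [subst: {e:=(b -> (b -> b)), b:=(Bool -> Int)} | 0 pending]
  bind f := Bool

Answer: b:=(Bool -> Int) e:=((Bool -> Int) -> ((Bool -> Int) -> (Bool -> Int))) f:=Bool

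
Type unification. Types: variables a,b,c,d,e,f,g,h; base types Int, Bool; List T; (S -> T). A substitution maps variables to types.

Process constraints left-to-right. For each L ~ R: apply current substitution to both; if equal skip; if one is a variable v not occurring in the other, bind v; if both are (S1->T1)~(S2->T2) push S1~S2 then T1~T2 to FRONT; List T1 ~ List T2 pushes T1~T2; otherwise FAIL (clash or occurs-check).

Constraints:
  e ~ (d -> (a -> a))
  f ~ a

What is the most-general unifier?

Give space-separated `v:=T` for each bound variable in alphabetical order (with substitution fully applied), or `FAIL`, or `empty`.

Answer: e:=(d -> (a -> a)) f:=a

Derivation:
step 1: unify e ~ (d -> (a -> a))  [subst: {-} | 1 pending]
  bind e := (d -> (a -> a))
step 2: unify f ~ a  [subst: {e:=(d -> (a -> a))} | 0 pending]
  bind f := a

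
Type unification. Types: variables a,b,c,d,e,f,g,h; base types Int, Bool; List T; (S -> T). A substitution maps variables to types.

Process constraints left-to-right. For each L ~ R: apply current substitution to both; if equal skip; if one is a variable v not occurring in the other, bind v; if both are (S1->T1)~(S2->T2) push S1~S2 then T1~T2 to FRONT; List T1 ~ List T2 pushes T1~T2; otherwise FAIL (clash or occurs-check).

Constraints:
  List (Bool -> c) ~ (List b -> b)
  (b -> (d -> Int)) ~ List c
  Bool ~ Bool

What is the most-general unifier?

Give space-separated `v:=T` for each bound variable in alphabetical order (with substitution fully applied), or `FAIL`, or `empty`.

Answer: FAIL

Derivation:
step 1: unify List (Bool -> c) ~ (List b -> b)  [subst: {-} | 2 pending]
  clash: List (Bool -> c) vs (List b -> b)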